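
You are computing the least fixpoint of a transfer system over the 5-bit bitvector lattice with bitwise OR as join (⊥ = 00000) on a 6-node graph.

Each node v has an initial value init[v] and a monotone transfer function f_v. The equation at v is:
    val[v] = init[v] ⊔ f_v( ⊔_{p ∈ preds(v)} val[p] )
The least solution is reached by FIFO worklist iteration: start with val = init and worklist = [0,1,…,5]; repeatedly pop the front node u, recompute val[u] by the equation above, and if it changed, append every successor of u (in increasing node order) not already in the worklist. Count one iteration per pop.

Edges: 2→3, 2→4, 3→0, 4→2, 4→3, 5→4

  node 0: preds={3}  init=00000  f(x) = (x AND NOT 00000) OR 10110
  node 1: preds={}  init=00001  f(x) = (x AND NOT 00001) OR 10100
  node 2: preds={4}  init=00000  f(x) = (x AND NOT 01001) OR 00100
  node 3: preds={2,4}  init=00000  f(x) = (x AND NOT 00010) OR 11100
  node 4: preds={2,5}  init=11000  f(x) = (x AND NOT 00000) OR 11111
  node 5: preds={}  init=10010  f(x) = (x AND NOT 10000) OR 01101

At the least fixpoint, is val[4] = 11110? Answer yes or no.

no

Trace (11 dequeues):
  [1] u=0 | in 00000 | out 10110 | prev 00000 | push {}
  [2] u=1 | in 00000 | out 10101 | prev 00001 | push {}
  [3] u=2 | in 11000 | out 10100 | prev 00000 | push {}
  [4] u=3 | in 11100 | out 11100 | prev 00000 | push {0}
  [5] u=4 | in 10110 | out 11111 | prev 11000 | push {2,3}
  [6] u=5 | in 00000 | out 11111 | prev 10010 | push {4}
  [7] u=0 | in 11100 | out 11110 | prev 10110 | push {}
  [8] u=2 | in 11111 | out 10110 | prev 10100 | push {}
  [9] u=3 | in 11111 | out 11101 | prev 11100 | push {0}
  [10] u=4 | in 11111 | out 11111 | ==
  [11] u=0 | in 11101 | out 11111 | prev 11110 | push {}

Converged values:
  [0] 11111
  [1] 10101
  [2] 10110
  [3] 11101
  [4] 11111
  [5] 11111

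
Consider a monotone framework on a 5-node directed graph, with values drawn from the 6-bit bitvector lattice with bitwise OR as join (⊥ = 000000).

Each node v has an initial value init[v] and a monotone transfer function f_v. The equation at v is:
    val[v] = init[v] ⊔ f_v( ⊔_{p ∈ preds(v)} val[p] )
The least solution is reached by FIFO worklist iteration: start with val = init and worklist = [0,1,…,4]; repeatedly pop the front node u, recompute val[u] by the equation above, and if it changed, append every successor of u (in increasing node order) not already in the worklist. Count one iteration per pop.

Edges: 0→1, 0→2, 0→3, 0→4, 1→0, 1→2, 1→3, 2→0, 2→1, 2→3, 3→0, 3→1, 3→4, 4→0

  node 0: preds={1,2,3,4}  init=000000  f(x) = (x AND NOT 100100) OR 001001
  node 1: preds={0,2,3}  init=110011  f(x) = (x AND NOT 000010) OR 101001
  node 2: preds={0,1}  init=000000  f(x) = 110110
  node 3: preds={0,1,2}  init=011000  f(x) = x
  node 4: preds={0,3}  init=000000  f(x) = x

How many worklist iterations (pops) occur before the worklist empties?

Worklist (10 pops):
  #1 pop 0: in=111011 → 011011 (was 000000); enqueue []
  #2 pop 1: in=011011 → 111011 (was 110011); enqueue [0]
  #3 pop 2: in=111011 → 110110 (was 000000); enqueue [1]
  #4 pop 3: in=111111 → 111111 (was 011000); enqueue []
  #5 pop 4: in=111111 → 111111 (was 000000); enqueue []
  #6 pop 0: in=111111 → 011011 (no change)
  #7 pop 1: in=111111 → 111111 (was 111011); enqueue [0,2,3]
  #8 pop 0: in=111111 → 011011 (no change)
  #9 pop 2: in=111111 → 110110 (no change)
  #10 pop 3: in=111111 → 111111 (no change)

Fixpoint:
  val[0] = 011011
  val[1] = 111111
  val[2] = 110110
  val[3] = 111111
  val[4] = 111111

10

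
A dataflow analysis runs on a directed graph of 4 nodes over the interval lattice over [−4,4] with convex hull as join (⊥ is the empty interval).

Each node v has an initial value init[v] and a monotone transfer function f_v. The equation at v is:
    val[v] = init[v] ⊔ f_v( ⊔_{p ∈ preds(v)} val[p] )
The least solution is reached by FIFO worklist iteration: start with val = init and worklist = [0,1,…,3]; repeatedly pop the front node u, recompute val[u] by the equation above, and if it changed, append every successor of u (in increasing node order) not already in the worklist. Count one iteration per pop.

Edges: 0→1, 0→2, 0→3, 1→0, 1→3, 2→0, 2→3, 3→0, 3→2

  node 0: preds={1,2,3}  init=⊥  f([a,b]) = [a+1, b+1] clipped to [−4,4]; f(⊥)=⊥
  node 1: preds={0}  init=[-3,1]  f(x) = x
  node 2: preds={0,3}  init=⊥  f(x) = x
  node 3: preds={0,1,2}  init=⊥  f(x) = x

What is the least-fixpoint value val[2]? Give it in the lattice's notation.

Iteration log — 14 steps:
  step 1. node 0  ⊔preds=[-3,1]  new=[-2,2]  old=⊥  +wl: 
  step 2. node 1  ⊔preds=[-2,2]  new=[-3,2]  old=[-3,1]  +wl: 0
  step 3. node 2  ⊔preds=[-2,2]  new=[-2,2]  old=⊥  +wl: 
  step 4. node 3  ⊔preds=[-3,2]  new=[-3,2]  old=⊥  +wl: 2
  step 5. node 0  ⊔preds=[-3,2]  new=[-2,3]  old=[-2,2]  +wl: 1,3
  step 6. node 2  ⊔preds=[-3,3]  new=[-3,3]  old=[-2,2]  +wl: 0
  step 7. node 1  ⊔preds=[-2,3]  new=[-3,3]  old=[-3,2]  +wl: 
  step 8. node 3  ⊔preds=[-3,3]  new=[-3,3]  old=[-3,2]  +wl: 2
  step 9. node 0  ⊔preds=[-3,3]  new=[-2,4]  old=[-2,3]  +wl: 1,3
  step 10. node 2  ⊔preds=[-3,4]  new=[-3,4]  old=[-3,3]  +wl: 0
  step 11. node 1  ⊔preds=[-2,4]  new=[-3,4]  old=[-3,3]  +wl: 
  step 12. node 3  ⊔preds=[-3,4]  new=[-3,4]  old=[-3,3]  +wl: 2
  step 13. node 0  ⊔preds=[-3,4]  new=[-2,4]  stable
  step 14. node 2  ⊔preds=[-3,4]  new=[-3,4]  stable

Least fixpoint reached:
  node 0: [-2,4]
  node 1: [-3,4]
  node 2: [-3,4]
  node 3: [-3,4]

[-3,4]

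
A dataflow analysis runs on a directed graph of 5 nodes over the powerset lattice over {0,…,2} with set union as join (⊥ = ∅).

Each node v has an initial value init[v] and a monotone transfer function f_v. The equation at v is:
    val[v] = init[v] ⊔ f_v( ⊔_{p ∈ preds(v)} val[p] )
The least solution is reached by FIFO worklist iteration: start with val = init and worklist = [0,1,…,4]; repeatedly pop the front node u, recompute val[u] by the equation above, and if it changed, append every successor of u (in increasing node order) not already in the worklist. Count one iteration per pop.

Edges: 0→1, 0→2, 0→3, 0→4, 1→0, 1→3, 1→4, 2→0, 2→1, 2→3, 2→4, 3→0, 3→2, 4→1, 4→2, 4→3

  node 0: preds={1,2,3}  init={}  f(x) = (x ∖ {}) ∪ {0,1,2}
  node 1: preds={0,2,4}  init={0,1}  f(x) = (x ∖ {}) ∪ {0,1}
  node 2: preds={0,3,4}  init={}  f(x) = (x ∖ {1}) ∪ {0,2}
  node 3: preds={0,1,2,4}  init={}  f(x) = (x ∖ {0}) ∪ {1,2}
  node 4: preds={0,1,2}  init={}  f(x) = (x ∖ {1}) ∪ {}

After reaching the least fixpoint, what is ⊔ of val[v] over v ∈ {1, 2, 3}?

{0,1,2}

Iteration log — 9 steps:
  step 1. node 0  ⊔preds={0,1}  new={0,1,2}  old={}  +wl: 
  step 2. node 1  ⊔preds={0,1,2}  new={0,1,2}  old={0,1}  +wl: 0
  step 3. node 2  ⊔preds={0,1,2}  new={0,2}  old={}  +wl: 1
  step 4. node 3  ⊔preds={0,1,2}  new={1,2}  old={}  +wl: 2
  step 5. node 4  ⊔preds={0,1,2}  new={0,2}  old={}  +wl: 3
  step 6. node 0  ⊔preds={0,1,2}  new={0,1,2}  stable
  step 7. node 1  ⊔preds={0,1,2}  new={0,1,2}  stable
  step 8. node 2  ⊔preds={0,1,2}  new={0,2}  stable
  step 9. node 3  ⊔preds={0,1,2}  new={1,2}  stable

Least fixpoint reached:
  node 0: {0,1,2}
  node 1: {0,1,2}
  node 2: {0,2}
  node 3: {1,2}
  node 4: {0,2}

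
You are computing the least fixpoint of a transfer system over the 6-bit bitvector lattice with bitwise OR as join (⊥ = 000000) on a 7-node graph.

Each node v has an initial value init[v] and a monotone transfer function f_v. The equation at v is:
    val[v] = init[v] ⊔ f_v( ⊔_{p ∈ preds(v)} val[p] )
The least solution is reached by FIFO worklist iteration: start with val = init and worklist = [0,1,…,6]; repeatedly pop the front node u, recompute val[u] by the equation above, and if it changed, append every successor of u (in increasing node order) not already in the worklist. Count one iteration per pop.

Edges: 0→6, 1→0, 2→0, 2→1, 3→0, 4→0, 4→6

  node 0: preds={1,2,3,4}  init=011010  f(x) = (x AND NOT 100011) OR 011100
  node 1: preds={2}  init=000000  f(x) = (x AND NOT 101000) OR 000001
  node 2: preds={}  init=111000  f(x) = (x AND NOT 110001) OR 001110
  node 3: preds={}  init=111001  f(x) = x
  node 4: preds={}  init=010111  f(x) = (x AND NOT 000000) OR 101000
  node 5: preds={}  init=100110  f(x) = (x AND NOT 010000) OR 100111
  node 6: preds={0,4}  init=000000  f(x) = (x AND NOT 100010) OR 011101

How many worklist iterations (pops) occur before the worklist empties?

10

Worklist (10 pops):
  #1 pop 0: in=111111 → 011110 (was 011010); enqueue []
  #2 pop 1: in=111000 → 010001 (was 000000); enqueue [0]
  #3 pop 2: in=000000 → 111110 (was 111000); enqueue [1]
  #4 pop 3: in=000000 → 111001 (no change)
  #5 pop 4: in=000000 → 111111 (was 010111); enqueue []
  #6 pop 5: in=000000 → 100111 (was 100110); enqueue []
  #7 pop 6: in=111111 → 011101 (was 000000); enqueue []
  #8 pop 0: in=111111 → 011110 (no change)
  #9 pop 1: in=111110 → 010111 (was 010001); enqueue [0]
  #10 pop 0: in=111111 → 011110 (no change)

Fixpoint:
  val[0] = 011110
  val[1] = 010111
  val[2] = 111110
  val[3] = 111001
  val[4] = 111111
  val[5] = 100111
  val[6] = 011101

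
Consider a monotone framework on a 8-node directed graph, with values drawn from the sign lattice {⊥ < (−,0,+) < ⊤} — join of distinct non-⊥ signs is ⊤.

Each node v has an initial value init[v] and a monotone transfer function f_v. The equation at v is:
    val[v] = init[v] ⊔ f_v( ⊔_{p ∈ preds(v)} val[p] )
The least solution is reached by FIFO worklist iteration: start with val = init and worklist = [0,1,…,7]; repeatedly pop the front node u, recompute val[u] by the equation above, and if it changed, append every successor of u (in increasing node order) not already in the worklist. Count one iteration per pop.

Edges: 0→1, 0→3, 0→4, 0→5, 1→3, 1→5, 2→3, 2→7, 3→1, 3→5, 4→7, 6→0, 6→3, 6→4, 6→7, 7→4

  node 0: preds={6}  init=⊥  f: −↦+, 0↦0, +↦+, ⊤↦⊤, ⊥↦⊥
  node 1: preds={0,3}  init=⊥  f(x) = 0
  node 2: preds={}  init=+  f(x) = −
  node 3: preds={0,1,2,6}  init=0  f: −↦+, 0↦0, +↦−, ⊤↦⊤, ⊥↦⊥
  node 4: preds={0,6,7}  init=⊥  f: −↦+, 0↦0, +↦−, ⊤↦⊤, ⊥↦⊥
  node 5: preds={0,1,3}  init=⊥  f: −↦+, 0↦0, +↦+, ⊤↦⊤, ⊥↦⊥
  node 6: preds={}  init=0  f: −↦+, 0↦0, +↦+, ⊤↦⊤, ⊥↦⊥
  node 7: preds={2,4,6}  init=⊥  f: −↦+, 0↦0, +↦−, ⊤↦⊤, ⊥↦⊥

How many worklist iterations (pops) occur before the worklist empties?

Worklist (11 pops):
  #1 pop 0: in=0 → 0 (was ⊥); enqueue []
  #2 pop 1: in=0 → 0 (was ⊥); enqueue []
  #3 pop 2: in=⊥ → ⊤ (was +); enqueue []
  #4 pop 3: in=⊤ → ⊤ (was 0); enqueue [1]
  #5 pop 4: in=0 → 0 (was ⊥); enqueue []
  #6 pop 5: in=⊤ → ⊤ (was ⊥); enqueue []
  #7 pop 6: in=⊥ → 0 (no change)
  #8 pop 7: in=⊤ → ⊤ (was ⊥); enqueue [4]
  #9 pop 1: in=⊤ → 0 (no change)
  #10 pop 4: in=⊤ → ⊤ (was 0); enqueue [7]
  #11 pop 7: in=⊤ → ⊤ (no change)

Fixpoint:
  val[0] = 0
  val[1] = 0
  val[2] = ⊤
  val[3] = ⊤
  val[4] = ⊤
  val[5] = ⊤
  val[6] = 0
  val[7] = ⊤

11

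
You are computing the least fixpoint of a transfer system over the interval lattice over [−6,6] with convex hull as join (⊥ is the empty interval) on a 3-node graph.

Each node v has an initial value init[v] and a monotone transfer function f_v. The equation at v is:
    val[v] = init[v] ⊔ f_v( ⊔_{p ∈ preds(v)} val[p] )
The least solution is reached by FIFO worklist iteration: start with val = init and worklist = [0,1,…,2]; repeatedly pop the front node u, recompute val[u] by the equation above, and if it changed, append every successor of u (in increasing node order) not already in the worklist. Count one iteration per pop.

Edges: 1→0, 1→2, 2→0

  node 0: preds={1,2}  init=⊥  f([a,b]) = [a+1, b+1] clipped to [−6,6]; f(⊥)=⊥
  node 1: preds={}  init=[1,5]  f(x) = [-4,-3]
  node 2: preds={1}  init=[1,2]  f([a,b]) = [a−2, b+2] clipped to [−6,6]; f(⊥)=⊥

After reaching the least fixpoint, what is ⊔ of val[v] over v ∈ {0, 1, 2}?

Worklist (4 pops):
  #1 pop 0: in=[1,5] → [2,6] (was ⊥); enqueue []
  #2 pop 1: in=⊥ → [-4,5] (was [1,5]); enqueue [0]
  #3 pop 2: in=[-4,5] → [-6,6] (was [1,2]); enqueue []
  #4 pop 0: in=[-6,6] → [-5,6] (was [2,6]); enqueue []

Fixpoint:
  val[0] = [-5,6]
  val[1] = [-4,5]
  val[2] = [-6,6]

[-6,6]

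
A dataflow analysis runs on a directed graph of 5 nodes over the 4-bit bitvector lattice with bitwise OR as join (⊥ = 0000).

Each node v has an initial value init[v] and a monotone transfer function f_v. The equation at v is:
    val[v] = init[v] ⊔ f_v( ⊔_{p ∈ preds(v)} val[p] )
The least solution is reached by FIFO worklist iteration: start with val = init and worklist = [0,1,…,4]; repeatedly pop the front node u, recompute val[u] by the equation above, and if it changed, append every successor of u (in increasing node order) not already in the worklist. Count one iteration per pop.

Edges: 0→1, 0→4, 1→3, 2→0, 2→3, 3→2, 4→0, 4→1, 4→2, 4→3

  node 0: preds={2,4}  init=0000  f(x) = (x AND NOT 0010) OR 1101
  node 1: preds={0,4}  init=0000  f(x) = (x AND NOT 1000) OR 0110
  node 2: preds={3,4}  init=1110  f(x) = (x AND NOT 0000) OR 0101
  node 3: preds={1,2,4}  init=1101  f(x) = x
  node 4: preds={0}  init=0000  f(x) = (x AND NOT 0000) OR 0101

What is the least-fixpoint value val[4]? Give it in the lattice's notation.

1101

Worklist (9 pops):
  #1 pop 0: in=1110 → 1101 (was 0000); enqueue []
  #2 pop 1: in=1101 → 0111 (was 0000); enqueue []
  #3 pop 2: in=1101 → 1111 (was 1110); enqueue [0]
  #4 pop 3: in=1111 → 1111 (was 1101); enqueue [2]
  #5 pop 4: in=1101 → 1101 (was 0000); enqueue [1,3]
  #6 pop 0: in=1111 → 1101 (no change)
  #7 pop 2: in=1111 → 1111 (no change)
  #8 pop 1: in=1101 → 0111 (no change)
  #9 pop 3: in=1111 → 1111 (no change)

Fixpoint:
  val[0] = 1101
  val[1] = 0111
  val[2] = 1111
  val[3] = 1111
  val[4] = 1101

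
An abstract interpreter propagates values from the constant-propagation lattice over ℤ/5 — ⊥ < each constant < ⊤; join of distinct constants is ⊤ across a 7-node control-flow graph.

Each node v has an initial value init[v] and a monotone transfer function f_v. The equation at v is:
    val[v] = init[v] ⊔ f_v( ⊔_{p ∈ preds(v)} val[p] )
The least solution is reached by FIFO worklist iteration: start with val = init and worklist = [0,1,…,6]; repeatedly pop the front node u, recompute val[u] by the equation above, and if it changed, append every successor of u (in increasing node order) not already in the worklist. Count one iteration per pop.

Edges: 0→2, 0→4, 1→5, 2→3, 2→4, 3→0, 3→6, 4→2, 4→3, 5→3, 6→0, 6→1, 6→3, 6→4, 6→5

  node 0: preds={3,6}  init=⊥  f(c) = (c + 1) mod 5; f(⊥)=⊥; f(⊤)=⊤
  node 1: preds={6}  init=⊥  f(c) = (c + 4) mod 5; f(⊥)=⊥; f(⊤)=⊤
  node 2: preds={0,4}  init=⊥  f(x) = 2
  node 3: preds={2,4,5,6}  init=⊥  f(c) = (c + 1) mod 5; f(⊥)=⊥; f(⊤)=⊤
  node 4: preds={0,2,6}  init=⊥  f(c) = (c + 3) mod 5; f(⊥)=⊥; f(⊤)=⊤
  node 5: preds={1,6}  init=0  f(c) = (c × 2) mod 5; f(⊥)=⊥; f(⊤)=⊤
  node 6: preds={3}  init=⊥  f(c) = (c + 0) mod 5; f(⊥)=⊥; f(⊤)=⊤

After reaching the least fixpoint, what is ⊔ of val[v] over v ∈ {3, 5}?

Worklist (15 pops):
  #1 pop 0: in=⊥ → ⊥ (no change)
  #2 pop 1: in=⊥ → ⊥ (no change)
  #3 pop 2: in=⊥ → 2 (was ⊥); enqueue []
  #4 pop 3: in=⊤ → ⊤ (was ⊥); enqueue [0]
  #5 pop 4: in=2 → 0 (was ⊥); enqueue [2,3]
  #6 pop 5: in=⊥ → 0 (no change)
  #7 pop 6: in=⊤ → ⊤ (was ⊥); enqueue [1,4,5]
  #8 pop 0: in=⊤ → ⊤ (was ⊥); enqueue []
  #9 pop 2: in=⊤ → 2 (no change)
  #10 pop 3: in=⊤ → ⊤ (no change)
  #11 pop 1: in=⊤ → ⊤ (was ⊥); enqueue []
  #12 pop 4: in=⊤ → ⊤ (was 0); enqueue [2,3]
  #13 pop 5: in=⊤ → ⊤ (was 0); enqueue []
  #14 pop 2: in=⊤ → 2 (no change)
  #15 pop 3: in=⊤ → ⊤ (no change)

Fixpoint:
  val[0] = ⊤
  val[1] = ⊤
  val[2] = 2
  val[3] = ⊤
  val[4] = ⊤
  val[5] = ⊤
  val[6] = ⊤

⊤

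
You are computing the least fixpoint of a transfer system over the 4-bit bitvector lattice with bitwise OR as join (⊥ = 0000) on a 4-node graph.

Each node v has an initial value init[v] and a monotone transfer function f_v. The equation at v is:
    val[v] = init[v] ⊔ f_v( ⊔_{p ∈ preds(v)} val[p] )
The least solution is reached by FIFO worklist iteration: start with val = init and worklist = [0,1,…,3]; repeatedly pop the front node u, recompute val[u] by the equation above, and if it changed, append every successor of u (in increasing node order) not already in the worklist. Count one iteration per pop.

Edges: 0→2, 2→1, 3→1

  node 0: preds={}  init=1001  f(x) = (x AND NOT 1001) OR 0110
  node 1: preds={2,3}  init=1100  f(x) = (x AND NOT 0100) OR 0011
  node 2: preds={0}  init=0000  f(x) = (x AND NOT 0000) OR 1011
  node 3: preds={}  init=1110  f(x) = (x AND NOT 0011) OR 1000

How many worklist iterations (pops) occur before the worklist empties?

Trace (5 dequeues):
  [1] u=0 | in 0000 | out 1111 | prev 1001 | push {}
  [2] u=1 | in 1110 | out 1111 | prev 1100 | push {}
  [3] u=2 | in 1111 | out 1111 | prev 0000 | push {1}
  [4] u=3 | in 0000 | out 1110 | ==
  [5] u=1 | in 1111 | out 1111 | ==

Converged values:
  [0] 1111
  [1] 1111
  [2] 1111
  [3] 1110

5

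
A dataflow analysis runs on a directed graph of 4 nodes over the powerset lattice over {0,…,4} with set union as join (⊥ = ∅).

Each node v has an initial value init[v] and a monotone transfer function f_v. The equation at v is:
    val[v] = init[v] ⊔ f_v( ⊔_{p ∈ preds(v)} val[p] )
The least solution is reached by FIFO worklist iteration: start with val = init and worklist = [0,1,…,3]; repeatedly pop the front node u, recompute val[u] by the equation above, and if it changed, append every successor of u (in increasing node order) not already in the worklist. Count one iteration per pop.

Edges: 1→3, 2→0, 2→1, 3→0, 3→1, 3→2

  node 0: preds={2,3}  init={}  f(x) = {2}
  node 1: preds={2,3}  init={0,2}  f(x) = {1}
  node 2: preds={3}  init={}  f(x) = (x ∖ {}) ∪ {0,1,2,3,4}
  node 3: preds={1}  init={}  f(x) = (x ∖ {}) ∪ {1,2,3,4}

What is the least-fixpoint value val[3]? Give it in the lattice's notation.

{0,1,2,3,4}

Iteration log — 7 steps:
  step 1. node 0  ⊔preds={}  new={2}  old={}  +wl: 
  step 2. node 1  ⊔preds={}  new={0,1,2}  old={0,2}  +wl: 
  step 3. node 2  ⊔preds={}  new={0,1,2,3,4}  old={}  +wl: 0,1
  step 4. node 3  ⊔preds={0,1,2}  new={0,1,2,3,4}  old={}  +wl: 2
  step 5. node 0  ⊔preds={0,1,2,3,4}  new={2}  stable
  step 6. node 1  ⊔preds={0,1,2,3,4}  new={0,1,2}  stable
  step 7. node 2  ⊔preds={0,1,2,3,4}  new={0,1,2,3,4}  stable

Least fixpoint reached:
  node 0: {2}
  node 1: {0,1,2}
  node 2: {0,1,2,3,4}
  node 3: {0,1,2,3,4}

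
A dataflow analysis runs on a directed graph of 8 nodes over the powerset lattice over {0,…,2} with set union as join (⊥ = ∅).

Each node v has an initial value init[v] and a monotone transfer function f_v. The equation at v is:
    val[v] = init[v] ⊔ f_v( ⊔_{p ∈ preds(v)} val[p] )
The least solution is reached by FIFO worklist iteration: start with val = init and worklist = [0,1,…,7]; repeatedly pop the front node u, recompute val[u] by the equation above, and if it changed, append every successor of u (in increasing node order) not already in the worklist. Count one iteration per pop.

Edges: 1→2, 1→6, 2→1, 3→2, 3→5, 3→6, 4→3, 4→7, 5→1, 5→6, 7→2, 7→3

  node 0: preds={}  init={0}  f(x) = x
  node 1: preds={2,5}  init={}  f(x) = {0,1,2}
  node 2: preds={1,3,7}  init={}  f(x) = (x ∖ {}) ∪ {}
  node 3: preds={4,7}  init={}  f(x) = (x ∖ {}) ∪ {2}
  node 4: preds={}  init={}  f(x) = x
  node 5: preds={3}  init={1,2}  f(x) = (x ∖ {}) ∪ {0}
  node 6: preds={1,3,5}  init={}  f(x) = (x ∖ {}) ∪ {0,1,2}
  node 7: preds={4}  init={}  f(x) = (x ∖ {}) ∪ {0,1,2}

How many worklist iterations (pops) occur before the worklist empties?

Worklist (14 pops):
  #1 pop 0: in={} → {0} (no change)
  #2 pop 1: in={1,2} → {0,1,2} (was {}); enqueue []
  #3 pop 2: in={0,1,2} → {0,1,2} (was {}); enqueue [1]
  #4 pop 3: in={} → {2} (was {}); enqueue [2]
  #5 pop 4: in={} → {} (no change)
  #6 pop 5: in={2} → {0,1,2} (was {1,2}); enqueue []
  #7 pop 6: in={0,1,2} → {0,1,2} (was {}); enqueue []
  #8 pop 7: in={} → {0,1,2} (was {}); enqueue [3]
  #9 pop 1: in={0,1,2} → {0,1,2} (no change)
  #10 pop 2: in={0,1,2} → {0,1,2} (no change)
  #11 pop 3: in={0,1,2} → {0,1,2} (was {2}); enqueue [2,5,6]
  #12 pop 2: in={0,1,2} → {0,1,2} (no change)
  #13 pop 5: in={0,1,2} → {0,1,2} (no change)
  #14 pop 6: in={0,1,2} → {0,1,2} (no change)

Fixpoint:
  val[0] = {0}
  val[1] = {0,1,2}
  val[2] = {0,1,2}
  val[3] = {0,1,2}
  val[4] = {}
  val[5] = {0,1,2}
  val[6] = {0,1,2}
  val[7] = {0,1,2}

14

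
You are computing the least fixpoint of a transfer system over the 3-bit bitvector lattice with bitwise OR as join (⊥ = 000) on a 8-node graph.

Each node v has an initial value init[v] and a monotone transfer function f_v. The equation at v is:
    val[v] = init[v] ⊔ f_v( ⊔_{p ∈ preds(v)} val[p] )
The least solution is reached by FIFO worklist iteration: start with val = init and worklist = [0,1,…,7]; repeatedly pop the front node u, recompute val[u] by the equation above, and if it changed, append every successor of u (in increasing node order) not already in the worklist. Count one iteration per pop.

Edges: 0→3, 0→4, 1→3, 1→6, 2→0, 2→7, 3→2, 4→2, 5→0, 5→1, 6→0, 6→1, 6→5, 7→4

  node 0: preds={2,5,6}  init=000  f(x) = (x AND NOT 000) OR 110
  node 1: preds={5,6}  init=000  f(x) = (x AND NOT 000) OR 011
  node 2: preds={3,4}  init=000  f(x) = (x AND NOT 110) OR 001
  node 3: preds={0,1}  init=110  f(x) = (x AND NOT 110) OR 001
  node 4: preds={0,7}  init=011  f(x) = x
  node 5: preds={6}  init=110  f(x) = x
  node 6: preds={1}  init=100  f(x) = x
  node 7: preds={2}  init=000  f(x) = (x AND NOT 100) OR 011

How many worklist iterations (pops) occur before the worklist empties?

Worklist (16 pops):
  #1 pop 0: in=110 → 110 (was 000); enqueue []
  #2 pop 1: in=110 → 111 (was 000); enqueue []
  #3 pop 2: in=111 → 001 (was 000); enqueue [0]
  #4 pop 3: in=111 → 111 (was 110); enqueue [2]
  #5 pop 4: in=110 → 111 (was 011); enqueue []
  #6 pop 5: in=100 → 110 (no change)
  #7 pop 6: in=111 → 111 (was 100); enqueue [1,5]
  #8 pop 7: in=001 → 011 (was 000); enqueue [4]
  #9 pop 0: in=111 → 111 (was 110); enqueue [3]
  #10 pop 2: in=111 → 001 (no change)
  #11 pop 1: in=111 → 111 (no change)
  #12 pop 5: in=111 → 111 (was 110); enqueue [0,1]
  #13 pop 4: in=111 → 111 (no change)
  #14 pop 3: in=111 → 111 (no change)
  #15 pop 0: in=111 → 111 (no change)
  #16 pop 1: in=111 → 111 (no change)

Fixpoint:
  val[0] = 111
  val[1] = 111
  val[2] = 001
  val[3] = 111
  val[4] = 111
  val[5] = 111
  val[6] = 111
  val[7] = 011

16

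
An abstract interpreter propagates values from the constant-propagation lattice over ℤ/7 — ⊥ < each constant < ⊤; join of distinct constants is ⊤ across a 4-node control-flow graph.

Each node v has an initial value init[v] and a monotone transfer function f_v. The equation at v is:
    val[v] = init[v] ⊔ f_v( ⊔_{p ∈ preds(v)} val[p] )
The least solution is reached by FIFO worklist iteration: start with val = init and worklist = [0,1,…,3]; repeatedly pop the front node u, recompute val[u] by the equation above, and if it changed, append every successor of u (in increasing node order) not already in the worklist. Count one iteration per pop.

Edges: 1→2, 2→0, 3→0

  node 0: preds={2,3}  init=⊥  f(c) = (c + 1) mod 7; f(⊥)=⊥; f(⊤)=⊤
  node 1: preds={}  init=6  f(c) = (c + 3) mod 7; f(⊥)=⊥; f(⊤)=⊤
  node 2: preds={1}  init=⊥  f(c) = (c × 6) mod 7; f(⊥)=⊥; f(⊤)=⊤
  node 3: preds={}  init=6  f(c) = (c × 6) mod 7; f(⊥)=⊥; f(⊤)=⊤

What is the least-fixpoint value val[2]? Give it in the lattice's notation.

Trace (5 dequeues):
  [1] u=0 | in 6 | out 0 | prev ⊥ | push {}
  [2] u=1 | in ⊥ | out 6 | ==
  [3] u=2 | in 6 | out 1 | prev ⊥ | push {0}
  [4] u=3 | in ⊥ | out 6 | ==
  [5] u=0 | in ⊤ | out ⊤ | prev 0 | push {}

Converged values:
  [0] ⊤
  [1] 6
  [2] 1
  [3] 6

1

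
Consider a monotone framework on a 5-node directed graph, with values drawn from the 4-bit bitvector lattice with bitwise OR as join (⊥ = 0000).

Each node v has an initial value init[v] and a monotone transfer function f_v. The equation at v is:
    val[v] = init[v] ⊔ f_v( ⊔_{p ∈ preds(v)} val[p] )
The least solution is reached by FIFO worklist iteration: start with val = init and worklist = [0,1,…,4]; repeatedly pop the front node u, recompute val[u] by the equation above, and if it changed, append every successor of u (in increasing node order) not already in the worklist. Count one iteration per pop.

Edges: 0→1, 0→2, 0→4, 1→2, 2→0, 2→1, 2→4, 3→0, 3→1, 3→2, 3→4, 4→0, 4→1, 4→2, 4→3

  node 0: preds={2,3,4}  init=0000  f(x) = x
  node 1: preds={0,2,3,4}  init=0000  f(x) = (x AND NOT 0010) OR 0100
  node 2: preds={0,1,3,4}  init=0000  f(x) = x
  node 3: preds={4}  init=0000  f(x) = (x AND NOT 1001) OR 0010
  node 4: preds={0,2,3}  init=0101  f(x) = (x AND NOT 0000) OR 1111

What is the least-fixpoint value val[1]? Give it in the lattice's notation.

Iteration log — 12 steps:
  step 1. node 0  ⊔preds=0101  new=0101  old=0000  +wl: 
  step 2. node 1  ⊔preds=0101  new=0101  old=0000  +wl: 
  step 3. node 2  ⊔preds=0101  new=0101  old=0000  +wl: 0,1
  step 4. node 3  ⊔preds=0101  new=0110  old=0000  +wl: 2
  step 5. node 4  ⊔preds=0111  new=1111  old=0101  +wl: 3
  step 6. node 0  ⊔preds=1111  new=1111  old=0101  +wl: 4
  step 7. node 1  ⊔preds=1111  new=1101  old=0101  +wl: 
  step 8. node 2  ⊔preds=1111  new=1111  old=0101  +wl: 0,1
  step 9. node 3  ⊔preds=1111  new=0110  stable
  step 10. node 4  ⊔preds=1111  new=1111  stable
  step 11. node 0  ⊔preds=1111  new=1111  stable
  step 12. node 1  ⊔preds=1111  new=1101  stable

Least fixpoint reached:
  node 0: 1111
  node 1: 1101
  node 2: 1111
  node 3: 0110
  node 4: 1111

1101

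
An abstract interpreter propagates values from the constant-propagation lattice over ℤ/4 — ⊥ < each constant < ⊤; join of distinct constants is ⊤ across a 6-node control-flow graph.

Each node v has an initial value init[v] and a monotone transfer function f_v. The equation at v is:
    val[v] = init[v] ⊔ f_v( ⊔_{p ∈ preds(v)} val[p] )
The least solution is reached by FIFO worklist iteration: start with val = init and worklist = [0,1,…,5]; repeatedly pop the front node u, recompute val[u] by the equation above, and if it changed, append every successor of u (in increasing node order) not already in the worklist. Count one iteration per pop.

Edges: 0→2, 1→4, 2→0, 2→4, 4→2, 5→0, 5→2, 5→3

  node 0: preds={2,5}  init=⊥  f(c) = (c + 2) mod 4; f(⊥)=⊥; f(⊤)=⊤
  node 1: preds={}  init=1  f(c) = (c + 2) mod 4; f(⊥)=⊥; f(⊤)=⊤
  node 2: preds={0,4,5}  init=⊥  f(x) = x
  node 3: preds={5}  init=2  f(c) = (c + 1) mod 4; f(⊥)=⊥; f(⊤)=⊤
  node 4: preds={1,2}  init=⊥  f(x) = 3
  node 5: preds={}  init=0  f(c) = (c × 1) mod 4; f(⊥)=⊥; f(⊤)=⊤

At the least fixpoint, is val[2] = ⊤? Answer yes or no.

Trace (8 dequeues):
  [1] u=0 | in 0 | out 2 | prev ⊥ | push {}
  [2] u=1 | in ⊥ | out 1 | ==
  [3] u=2 | in ⊤ | out ⊤ | prev ⊥ | push {0}
  [4] u=3 | in 0 | out ⊤ | prev 2 | push {}
  [5] u=4 | in ⊤ | out 3 | prev ⊥ | push {2}
  [6] u=5 | in ⊥ | out 0 | ==
  [7] u=0 | in ⊤ | out ⊤ | prev 2 | push {}
  [8] u=2 | in ⊤ | out ⊤ | ==

Converged values:
  [0] ⊤
  [1] 1
  [2] ⊤
  [3] ⊤
  [4] 3
  [5] 0

yes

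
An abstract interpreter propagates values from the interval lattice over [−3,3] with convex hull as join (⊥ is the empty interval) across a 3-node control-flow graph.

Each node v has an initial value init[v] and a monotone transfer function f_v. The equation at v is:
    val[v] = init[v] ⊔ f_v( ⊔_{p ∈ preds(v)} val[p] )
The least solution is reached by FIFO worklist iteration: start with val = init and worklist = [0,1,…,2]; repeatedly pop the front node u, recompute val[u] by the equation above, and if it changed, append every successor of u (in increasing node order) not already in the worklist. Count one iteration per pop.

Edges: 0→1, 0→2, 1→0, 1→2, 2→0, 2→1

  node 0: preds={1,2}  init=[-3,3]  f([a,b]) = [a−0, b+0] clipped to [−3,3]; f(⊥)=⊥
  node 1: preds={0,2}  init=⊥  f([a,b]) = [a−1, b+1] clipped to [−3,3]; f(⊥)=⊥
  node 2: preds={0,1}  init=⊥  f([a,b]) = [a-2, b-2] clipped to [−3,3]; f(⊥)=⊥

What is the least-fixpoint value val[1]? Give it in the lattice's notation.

Iteration log — 5 steps:
  step 1. node 0  ⊔preds=⊥  new=[-3,3]  stable
  step 2. node 1  ⊔preds=[-3,3]  new=[-3,3]  old=⊥  +wl: 0
  step 3. node 2  ⊔preds=[-3,3]  new=[-3,1]  old=⊥  +wl: 1
  step 4. node 0  ⊔preds=[-3,3]  new=[-3,3]  stable
  step 5. node 1  ⊔preds=[-3,3]  new=[-3,3]  stable

Least fixpoint reached:
  node 0: [-3,3]
  node 1: [-3,3]
  node 2: [-3,1]

[-3,3]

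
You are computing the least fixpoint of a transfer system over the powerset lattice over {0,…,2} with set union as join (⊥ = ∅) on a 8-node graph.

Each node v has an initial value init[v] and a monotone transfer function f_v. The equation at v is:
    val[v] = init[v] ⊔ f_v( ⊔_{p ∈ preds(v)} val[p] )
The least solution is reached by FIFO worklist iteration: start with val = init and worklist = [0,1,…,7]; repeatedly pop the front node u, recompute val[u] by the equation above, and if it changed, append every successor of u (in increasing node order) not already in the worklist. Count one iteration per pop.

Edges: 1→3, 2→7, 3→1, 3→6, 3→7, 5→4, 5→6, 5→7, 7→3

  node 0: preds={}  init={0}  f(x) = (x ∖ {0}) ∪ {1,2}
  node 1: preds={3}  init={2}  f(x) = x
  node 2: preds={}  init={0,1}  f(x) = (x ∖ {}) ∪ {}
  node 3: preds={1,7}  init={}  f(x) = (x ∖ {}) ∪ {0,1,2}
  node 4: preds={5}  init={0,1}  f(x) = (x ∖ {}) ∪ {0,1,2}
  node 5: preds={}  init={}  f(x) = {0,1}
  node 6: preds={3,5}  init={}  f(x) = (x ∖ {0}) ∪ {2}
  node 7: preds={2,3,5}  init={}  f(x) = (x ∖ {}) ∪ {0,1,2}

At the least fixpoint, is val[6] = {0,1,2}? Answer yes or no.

Iteration log — 11 steps:
  step 1. node 0  ⊔preds={}  new={0,1,2}  old={0}  +wl: 
  step 2. node 1  ⊔preds={}  new={2}  stable
  step 3. node 2  ⊔preds={}  new={0,1}  stable
  step 4. node 3  ⊔preds={2}  new={0,1,2}  old={}  +wl: 1
  step 5. node 4  ⊔preds={}  new={0,1,2}  old={0,1}  +wl: 
  step 6. node 5  ⊔preds={}  new={0,1}  old={}  +wl: 4
  step 7. node 6  ⊔preds={0,1,2}  new={1,2}  old={}  +wl: 
  step 8. node 7  ⊔preds={0,1,2}  new={0,1,2}  old={}  +wl: 3
  step 9. node 1  ⊔preds={0,1,2}  new={0,1,2}  old={2}  +wl: 
  step 10. node 4  ⊔preds={0,1}  new={0,1,2}  stable
  step 11. node 3  ⊔preds={0,1,2}  new={0,1,2}  stable

Least fixpoint reached:
  node 0: {0,1,2}
  node 1: {0,1,2}
  node 2: {0,1}
  node 3: {0,1,2}
  node 4: {0,1,2}
  node 5: {0,1}
  node 6: {1,2}
  node 7: {0,1,2}

no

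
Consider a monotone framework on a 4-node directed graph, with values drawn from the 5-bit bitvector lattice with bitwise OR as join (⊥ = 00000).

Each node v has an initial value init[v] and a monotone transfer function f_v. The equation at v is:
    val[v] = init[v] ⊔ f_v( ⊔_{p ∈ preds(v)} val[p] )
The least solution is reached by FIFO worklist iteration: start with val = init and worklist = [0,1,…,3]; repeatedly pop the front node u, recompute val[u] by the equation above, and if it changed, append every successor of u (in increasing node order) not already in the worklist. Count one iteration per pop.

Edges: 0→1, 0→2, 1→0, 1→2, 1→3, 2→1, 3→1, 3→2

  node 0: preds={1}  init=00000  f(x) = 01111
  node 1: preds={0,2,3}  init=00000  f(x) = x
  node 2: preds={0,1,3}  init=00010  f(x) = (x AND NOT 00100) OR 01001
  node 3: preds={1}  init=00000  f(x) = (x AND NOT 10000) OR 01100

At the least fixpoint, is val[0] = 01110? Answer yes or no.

Worklist (7 pops):
  #1 pop 0: in=00000 → 01111 (was 00000); enqueue []
  #2 pop 1: in=01111 → 01111 (was 00000); enqueue [0]
  #3 pop 2: in=01111 → 01011 (was 00010); enqueue [1]
  #4 pop 3: in=01111 → 01111 (was 00000); enqueue [2]
  #5 pop 0: in=01111 → 01111 (no change)
  #6 pop 1: in=01111 → 01111 (no change)
  #7 pop 2: in=01111 → 01011 (no change)

Fixpoint:
  val[0] = 01111
  val[1] = 01111
  val[2] = 01011
  val[3] = 01111

no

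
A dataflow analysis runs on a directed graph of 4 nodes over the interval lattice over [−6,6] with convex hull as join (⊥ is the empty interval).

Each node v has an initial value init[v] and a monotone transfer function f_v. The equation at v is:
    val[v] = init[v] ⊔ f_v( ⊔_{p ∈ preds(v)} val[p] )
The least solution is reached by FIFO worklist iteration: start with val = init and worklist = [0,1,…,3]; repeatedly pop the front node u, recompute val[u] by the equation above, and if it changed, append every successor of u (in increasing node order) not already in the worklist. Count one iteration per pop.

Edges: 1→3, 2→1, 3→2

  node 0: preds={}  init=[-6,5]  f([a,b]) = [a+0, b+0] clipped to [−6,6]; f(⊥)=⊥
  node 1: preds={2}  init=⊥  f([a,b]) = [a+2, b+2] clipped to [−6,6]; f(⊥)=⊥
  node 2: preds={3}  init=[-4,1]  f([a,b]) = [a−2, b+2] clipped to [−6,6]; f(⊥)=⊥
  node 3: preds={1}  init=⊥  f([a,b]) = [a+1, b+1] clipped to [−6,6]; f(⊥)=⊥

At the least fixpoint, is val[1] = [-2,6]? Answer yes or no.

yes

Worklist (8 pops):
  #1 pop 0: in=⊥ → [-6,5] (no change)
  #2 pop 1: in=[-4,1] → [-2,3] (was ⊥); enqueue []
  #3 pop 2: in=⊥ → [-4,1] (no change)
  #4 pop 3: in=[-2,3] → [-1,4] (was ⊥); enqueue [2]
  #5 pop 2: in=[-1,4] → [-4,6] (was [-4,1]); enqueue [1]
  #6 pop 1: in=[-4,6] → [-2,6] (was [-2,3]); enqueue [3]
  #7 pop 3: in=[-2,6] → [-1,6] (was [-1,4]); enqueue [2]
  #8 pop 2: in=[-1,6] → [-4,6] (no change)

Fixpoint:
  val[0] = [-6,5]
  val[1] = [-2,6]
  val[2] = [-4,6]
  val[3] = [-1,6]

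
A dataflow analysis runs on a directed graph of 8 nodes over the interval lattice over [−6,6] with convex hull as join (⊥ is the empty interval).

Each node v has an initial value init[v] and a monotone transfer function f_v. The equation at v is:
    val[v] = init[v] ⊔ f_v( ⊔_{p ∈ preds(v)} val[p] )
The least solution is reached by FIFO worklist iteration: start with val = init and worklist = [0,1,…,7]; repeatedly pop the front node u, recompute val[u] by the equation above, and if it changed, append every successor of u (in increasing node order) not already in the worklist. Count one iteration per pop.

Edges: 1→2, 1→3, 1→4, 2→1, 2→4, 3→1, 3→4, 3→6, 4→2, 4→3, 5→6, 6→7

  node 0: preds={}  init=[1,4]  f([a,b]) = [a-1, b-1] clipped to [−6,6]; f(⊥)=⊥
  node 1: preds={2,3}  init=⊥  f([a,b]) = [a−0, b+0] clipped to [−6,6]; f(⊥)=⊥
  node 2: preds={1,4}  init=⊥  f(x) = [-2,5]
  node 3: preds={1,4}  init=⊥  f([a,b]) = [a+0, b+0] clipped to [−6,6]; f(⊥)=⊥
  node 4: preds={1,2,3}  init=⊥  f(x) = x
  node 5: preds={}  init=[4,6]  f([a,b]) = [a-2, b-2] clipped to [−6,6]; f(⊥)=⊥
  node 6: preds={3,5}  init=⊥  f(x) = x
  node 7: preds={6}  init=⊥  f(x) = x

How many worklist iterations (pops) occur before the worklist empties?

Trace (15 dequeues):
  [1] u=0 | in ⊥ | out [1,4] | ==
  [2] u=1 | in ⊥ | out ⊥ | ==
  [3] u=2 | in ⊥ | out [-2,5] | prev ⊥ | push {1}
  [4] u=3 | in ⊥ | out ⊥ | ==
  [5] u=4 | in [-2,5] | out [-2,5] | prev ⊥ | push {2,3}
  [6] u=5 | in ⊥ | out [4,6] | ==
  [7] u=6 | in [4,6] | out [4,6] | prev ⊥ | push {}
  [8] u=7 | in [4,6] | out [4,6] | prev ⊥ | push {}
  [9] u=1 | in [-2,5] | out [-2,5] | prev ⊥ | push {4}
  [10] u=2 | in [-2,5] | out [-2,5] | ==
  [11] u=3 | in [-2,5] | out [-2,5] | prev ⊥ | push {1,6}
  [12] u=4 | in [-2,5] | out [-2,5] | ==
  [13] u=1 | in [-2,5] | out [-2,5] | ==
  [14] u=6 | in [-2,6] | out [-2,6] | prev [4,6] | push {7}
  [15] u=7 | in [-2,6] | out [-2,6] | prev [4,6] | push {}

Converged values:
  [0] [1,4]
  [1] [-2,5]
  [2] [-2,5]
  [3] [-2,5]
  [4] [-2,5]
  [5] [4,6]
  [6] [-2,6]
  [7] [-2,6]

15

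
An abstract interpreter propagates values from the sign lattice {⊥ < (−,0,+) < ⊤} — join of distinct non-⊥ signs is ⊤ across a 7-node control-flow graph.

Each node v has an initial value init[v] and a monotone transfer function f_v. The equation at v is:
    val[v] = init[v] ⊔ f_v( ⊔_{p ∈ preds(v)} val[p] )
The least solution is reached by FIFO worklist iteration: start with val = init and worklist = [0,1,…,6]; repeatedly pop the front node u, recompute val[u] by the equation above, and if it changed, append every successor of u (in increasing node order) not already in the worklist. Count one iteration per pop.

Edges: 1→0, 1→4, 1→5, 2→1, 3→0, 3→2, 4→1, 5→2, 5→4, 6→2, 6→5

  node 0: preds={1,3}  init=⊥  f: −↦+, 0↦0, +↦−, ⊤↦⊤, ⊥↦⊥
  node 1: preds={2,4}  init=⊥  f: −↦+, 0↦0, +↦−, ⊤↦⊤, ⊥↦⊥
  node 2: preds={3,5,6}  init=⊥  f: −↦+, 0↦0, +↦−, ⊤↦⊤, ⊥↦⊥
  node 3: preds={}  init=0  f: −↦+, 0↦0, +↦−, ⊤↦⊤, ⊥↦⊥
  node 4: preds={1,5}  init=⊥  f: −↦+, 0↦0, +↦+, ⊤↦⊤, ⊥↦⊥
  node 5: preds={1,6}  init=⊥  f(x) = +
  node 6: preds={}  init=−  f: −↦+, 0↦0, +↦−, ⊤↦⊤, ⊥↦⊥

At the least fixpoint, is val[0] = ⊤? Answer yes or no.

yes

Trace (13 dequeues):
  [1] u=0 | in 0 | out 0 | prev ⊥ | push {}
  [2] u=1 | in ⊥ | out ⊥ | ==
  [3] u=2 | in ⊤ | out ⊤ | prev ⊥ | push {1}
  [4] u=3 | in ⊥ | out 0 | ==
  [5] u=4 | in ⊥ | out ⊥ | ==
  [6] u=5 | in − | out + | prev ⊥ | push {2,4}
  [7] u=6 | in ⊥ | out − | ==
  [8] u=1 | in ⊤ | out ⊤ | prev ⊥ | push {0,5}
  [9] u=2 | in ⊤ | out ⊤ | ==
  [10] u=4 | in ⊤ | out ⊤ | prev ⊥ | push {1}
  [11] u=0 | in ⊤ | out ⊤ | prev 0 | push {}
  [12] u=5 | in ⊤ | out + | ==
  [13] u=1 | in ⊤ | out ⊤ | ==

Converged values:
  [0] ⊤
  [1] ⊤
  [2] ⊤
  [3] 0
  [4] ⊤
  [5] +
  [6] −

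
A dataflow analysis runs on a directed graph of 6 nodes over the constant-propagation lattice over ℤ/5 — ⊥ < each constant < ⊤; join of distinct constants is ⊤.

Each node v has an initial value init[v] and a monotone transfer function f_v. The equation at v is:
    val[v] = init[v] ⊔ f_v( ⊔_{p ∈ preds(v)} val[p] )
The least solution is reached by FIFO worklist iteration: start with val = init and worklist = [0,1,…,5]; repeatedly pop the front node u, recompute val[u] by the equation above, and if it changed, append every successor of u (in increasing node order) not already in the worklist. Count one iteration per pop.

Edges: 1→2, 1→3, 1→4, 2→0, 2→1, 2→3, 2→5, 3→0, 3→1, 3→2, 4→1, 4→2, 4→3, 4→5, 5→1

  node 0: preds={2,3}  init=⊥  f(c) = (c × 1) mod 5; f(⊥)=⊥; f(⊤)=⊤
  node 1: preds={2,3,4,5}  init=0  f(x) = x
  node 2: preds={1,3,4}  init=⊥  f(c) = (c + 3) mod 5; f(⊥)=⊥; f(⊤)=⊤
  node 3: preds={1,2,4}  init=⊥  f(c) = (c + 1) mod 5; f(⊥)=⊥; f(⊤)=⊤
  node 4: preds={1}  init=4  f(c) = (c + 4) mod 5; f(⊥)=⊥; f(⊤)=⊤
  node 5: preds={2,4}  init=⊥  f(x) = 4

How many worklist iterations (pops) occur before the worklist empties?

Iteration log — 10 steps:
  step 1. node 0  ⊔preds=⊥  new=⊥  stable
  step 2. node 1  ⊔preds=4  new=⊤  old=0  +wl: 
  step 3. node 2  ⊔preds=⊤  new=⊤  old=⊥  +wl: 0,1
  step 4. node 3  ⊔preds=⊤  new=⊤  old=⊥  +wl: 2
  step 5. node 4  ⊔preds=⊤  new=⊤  old=4  +wl: 3
  step 6. node 5  ⊔preds=⊤  new=4  old=⊥  +wl: 
  step 7. node 0  ⊔preds=⊤  new=⊤  old=⊥  +wl: 
  step 8. node 1  ⊔preds=⊤  new=⊤  stable
  step 9. node 2  ⊔preds=⊤  new=⊤  stable
  step 10. node 3  ⊔preds=⊤  new=⊤  stable

Least fixpoint reached:
  node 0: ⊤
  node 1: ⊤
  node 2: ⊤
  node 3: ⊤
  node 4: ⊤
  node 5: 4

10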